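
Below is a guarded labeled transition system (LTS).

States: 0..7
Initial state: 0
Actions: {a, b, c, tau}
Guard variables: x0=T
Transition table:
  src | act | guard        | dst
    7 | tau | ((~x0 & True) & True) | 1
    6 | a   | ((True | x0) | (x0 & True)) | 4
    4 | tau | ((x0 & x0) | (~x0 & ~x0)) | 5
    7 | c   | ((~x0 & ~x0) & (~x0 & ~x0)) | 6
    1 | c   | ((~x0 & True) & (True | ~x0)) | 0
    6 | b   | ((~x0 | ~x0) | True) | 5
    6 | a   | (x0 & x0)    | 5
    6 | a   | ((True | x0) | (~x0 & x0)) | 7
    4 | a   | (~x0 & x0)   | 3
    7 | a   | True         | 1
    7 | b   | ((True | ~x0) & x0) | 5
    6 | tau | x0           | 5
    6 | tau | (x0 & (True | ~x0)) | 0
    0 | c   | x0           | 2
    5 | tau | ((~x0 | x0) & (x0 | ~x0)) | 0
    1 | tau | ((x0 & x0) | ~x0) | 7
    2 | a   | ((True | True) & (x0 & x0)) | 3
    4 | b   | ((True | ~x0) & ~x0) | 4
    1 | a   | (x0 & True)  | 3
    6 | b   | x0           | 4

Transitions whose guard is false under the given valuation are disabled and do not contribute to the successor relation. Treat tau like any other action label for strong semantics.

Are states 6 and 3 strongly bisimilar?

Bisimulation quotient by refinement:
  π0 = {{0,1,2,3,4,5,6,7}}
  π1 = {{0},{1},{2},{3},{4,5},{6},{7}}
  π2 = {{0},{1},{2},{3},{4},{5},{6},{7}}
stable after 3 split(s): 8 block(s)
class of 6: {6}; class of 3: {3}

Answer: NOT BISIMILAR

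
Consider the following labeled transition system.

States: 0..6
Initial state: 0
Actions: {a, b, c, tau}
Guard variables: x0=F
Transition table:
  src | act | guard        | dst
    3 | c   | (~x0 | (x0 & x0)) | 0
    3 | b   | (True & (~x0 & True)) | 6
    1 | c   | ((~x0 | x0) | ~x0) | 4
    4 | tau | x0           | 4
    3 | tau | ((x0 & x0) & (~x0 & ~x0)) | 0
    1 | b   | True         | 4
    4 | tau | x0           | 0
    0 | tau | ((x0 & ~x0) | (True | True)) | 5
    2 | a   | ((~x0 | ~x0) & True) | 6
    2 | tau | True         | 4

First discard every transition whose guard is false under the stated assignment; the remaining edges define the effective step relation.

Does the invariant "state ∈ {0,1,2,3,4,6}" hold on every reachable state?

Inv-set: {0,1,2,3,4,6}
Reach set: {0,5}
  0: ok
  5: ✗ unsafe
counterexample path to 5: tau

Answer: INVARIANT VIOLATED at state 5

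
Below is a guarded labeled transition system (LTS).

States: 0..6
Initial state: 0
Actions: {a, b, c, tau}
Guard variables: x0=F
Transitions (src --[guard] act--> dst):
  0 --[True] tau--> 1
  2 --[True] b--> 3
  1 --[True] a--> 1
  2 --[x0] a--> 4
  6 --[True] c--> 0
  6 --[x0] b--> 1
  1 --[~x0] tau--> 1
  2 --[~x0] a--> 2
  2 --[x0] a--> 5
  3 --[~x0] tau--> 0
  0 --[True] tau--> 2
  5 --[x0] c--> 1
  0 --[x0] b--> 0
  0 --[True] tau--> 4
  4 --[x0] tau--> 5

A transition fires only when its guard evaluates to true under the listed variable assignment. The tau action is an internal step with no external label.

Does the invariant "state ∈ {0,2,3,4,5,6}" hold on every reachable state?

Safe = {0,2,3,4,5,6}
Reachable = {0,1,2,3,4}
  0: ok
  1: ✗ unsafe
  2: ok
  3: ok
  4: ok
reach 1 via tau — violates

Answer: INVARIANT VIOLATED at state 1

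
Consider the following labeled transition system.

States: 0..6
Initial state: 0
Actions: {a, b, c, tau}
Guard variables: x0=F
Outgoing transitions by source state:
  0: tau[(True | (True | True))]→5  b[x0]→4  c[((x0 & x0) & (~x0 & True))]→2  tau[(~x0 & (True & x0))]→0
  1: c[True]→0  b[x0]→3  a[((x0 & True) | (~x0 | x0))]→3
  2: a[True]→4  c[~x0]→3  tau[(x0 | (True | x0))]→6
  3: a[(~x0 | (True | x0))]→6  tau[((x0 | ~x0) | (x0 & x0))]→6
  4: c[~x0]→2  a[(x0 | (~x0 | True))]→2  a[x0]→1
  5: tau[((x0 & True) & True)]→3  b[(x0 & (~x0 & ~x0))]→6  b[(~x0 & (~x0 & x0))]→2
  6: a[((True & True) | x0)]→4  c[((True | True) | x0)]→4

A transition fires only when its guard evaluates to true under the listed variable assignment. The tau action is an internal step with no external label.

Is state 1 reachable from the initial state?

Answer: UNREACHABLE

Working:
12 transition(s) survive guard evaluation.
Layer 0: {0}
Layer 1: {5}  now seen {0,5}
R = {0,5}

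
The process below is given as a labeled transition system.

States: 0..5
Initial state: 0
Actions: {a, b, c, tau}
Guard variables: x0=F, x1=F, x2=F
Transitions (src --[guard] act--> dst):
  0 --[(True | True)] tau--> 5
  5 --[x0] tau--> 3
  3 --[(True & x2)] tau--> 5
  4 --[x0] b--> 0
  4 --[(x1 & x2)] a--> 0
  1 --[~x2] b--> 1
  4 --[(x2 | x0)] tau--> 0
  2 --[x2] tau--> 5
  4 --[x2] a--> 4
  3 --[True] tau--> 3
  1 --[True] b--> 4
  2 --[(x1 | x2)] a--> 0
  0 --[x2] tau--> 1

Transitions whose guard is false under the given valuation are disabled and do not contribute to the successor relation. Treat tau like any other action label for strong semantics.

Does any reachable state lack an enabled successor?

Reachable = {0,5}
  0: tau→5  [deg 1]
  5: ∅  [deadlock]
Path to 5: tau

Answer: DEADLOCK at state 5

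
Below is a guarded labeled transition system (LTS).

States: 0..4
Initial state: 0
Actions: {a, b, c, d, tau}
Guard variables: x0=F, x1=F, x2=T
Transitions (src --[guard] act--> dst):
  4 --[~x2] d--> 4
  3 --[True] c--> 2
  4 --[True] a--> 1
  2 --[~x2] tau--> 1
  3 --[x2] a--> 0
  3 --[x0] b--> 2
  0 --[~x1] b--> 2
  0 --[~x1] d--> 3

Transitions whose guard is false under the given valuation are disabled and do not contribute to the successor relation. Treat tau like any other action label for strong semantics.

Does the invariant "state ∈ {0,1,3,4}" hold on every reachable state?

Inv-set: {0,1,3,4}
Reachable = {0,2,3}
  0: ok
  2: ✗ unsafe
  3: ok
counterexample path to 2: b

Answer: INVARIANT VIOLATED at state 2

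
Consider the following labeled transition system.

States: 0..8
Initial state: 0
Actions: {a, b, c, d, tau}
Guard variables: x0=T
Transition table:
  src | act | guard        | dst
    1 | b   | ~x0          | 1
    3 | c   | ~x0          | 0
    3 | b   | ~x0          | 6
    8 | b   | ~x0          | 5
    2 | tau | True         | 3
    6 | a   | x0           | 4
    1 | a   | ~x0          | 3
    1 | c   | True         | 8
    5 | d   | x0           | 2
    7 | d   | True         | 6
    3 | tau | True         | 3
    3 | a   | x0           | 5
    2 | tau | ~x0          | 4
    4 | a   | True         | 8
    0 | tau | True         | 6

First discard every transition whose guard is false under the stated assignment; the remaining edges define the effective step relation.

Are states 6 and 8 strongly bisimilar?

Refine partition for ~:
  P[0] = {{0,1,2,3,4,5,6,7,8}}
  P[1] = {{0,2},{1},{3},{4,6},{5,7},{8}}
  P[2] = {{0},{1},{2},{3},{4},{5},{6},{7},{8}}
9 equivalence class(es) (converged in 3)
class of 6: {6}; class of 8: {8}

Answer: NOT BISIMILAR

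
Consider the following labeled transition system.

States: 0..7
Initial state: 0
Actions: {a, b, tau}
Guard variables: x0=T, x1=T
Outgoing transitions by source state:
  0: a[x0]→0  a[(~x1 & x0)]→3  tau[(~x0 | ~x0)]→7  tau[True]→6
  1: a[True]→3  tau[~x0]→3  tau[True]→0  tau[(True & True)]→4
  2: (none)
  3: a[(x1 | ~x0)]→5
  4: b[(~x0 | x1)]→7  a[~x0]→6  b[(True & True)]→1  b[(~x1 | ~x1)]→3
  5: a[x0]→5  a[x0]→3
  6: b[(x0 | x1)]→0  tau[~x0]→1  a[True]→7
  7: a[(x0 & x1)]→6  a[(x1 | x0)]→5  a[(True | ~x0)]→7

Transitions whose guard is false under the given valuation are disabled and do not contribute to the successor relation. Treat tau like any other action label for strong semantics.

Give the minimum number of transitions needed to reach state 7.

Answer: 2

Analysis:
BFS to 7:
  depth 0: {0}
  depth 1: {6}
  depth 2: {7}
7 enters at depth 2; path tau·a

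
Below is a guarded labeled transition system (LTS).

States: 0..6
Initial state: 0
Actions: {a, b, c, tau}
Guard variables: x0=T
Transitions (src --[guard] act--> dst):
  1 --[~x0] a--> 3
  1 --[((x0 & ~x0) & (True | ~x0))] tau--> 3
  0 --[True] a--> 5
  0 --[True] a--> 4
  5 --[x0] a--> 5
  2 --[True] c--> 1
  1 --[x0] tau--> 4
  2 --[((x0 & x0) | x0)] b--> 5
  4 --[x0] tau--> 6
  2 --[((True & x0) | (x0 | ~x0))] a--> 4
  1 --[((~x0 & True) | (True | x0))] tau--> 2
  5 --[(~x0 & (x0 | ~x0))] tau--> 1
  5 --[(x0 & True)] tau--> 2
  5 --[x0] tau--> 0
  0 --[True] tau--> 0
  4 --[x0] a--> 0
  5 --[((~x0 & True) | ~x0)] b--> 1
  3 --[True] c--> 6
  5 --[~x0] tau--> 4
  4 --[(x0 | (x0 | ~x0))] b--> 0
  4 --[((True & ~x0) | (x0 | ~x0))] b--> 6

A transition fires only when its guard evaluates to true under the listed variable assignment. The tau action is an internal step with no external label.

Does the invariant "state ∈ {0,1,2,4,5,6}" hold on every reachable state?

Allowed set {0,1,2,4,5,6}
Reach set: {0,1,2,4,5,6}
  0: ok
  1: ok
  2: ok
  4: ok
  5: ok
  6: ok

Answer: INVARIANT HOLDS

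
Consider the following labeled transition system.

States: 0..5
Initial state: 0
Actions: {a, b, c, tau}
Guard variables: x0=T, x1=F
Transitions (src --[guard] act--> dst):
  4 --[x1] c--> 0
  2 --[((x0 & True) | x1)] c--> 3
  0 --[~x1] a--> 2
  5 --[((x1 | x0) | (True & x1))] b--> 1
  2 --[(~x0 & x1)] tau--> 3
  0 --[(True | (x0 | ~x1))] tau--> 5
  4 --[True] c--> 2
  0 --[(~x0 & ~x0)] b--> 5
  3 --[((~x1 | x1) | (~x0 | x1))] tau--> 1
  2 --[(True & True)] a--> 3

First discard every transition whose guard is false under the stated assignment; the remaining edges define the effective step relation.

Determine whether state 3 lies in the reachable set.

Answer: REACHABLE

Working:
7 transition(s) survive guard evaluation.
Layer 0: {0}
Layer 1: {2,5}  cumulative {0,2,5}
Layer 2: {1,3}  cumulative {0,1,2,3,5}
R = {0,1,2,3,5}
Path to 3: a·c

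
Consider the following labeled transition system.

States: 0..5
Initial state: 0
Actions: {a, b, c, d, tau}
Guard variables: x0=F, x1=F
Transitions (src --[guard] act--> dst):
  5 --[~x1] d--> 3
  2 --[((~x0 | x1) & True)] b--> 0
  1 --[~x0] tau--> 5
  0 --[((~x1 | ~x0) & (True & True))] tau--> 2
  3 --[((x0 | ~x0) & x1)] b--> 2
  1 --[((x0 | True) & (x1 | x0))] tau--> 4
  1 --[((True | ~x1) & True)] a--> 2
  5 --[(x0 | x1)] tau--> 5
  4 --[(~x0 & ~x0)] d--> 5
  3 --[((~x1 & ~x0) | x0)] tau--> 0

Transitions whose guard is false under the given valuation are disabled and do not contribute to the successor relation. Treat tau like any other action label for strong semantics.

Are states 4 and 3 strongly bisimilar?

Answer: NOT BISIMILAR

Analysis:
Refine partition for ~:
  round 0: {{0,1,2,3,4,5}}
  round 1: {{0,3},{1},{2},{4,5}}
  round 2: {{0},{1},{2},{3},{4},{5}}
stable after 3 split(s): 6 block(s)
[4]={4}  [3]={3}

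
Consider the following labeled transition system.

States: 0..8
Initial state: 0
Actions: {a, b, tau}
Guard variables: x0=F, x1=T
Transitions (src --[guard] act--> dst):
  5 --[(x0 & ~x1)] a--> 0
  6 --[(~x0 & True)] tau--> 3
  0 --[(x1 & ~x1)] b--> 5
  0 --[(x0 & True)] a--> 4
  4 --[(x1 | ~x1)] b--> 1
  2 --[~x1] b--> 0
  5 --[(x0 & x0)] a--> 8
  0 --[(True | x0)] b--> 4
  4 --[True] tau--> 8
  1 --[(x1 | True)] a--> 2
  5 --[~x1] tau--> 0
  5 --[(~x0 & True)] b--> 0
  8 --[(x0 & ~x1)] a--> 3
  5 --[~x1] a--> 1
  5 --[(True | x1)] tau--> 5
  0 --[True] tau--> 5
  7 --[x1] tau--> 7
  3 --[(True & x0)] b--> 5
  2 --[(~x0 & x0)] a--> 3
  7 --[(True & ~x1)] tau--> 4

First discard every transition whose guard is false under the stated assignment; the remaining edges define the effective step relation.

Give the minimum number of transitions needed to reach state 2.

Answer: 3

Trace:
Breadth-first toward 2:
  depth 0: {0}
  depth 1: {4,5}
  depth 2: {1,8}
  depth 3: {2}
2 enters at depth 3; path b·b·a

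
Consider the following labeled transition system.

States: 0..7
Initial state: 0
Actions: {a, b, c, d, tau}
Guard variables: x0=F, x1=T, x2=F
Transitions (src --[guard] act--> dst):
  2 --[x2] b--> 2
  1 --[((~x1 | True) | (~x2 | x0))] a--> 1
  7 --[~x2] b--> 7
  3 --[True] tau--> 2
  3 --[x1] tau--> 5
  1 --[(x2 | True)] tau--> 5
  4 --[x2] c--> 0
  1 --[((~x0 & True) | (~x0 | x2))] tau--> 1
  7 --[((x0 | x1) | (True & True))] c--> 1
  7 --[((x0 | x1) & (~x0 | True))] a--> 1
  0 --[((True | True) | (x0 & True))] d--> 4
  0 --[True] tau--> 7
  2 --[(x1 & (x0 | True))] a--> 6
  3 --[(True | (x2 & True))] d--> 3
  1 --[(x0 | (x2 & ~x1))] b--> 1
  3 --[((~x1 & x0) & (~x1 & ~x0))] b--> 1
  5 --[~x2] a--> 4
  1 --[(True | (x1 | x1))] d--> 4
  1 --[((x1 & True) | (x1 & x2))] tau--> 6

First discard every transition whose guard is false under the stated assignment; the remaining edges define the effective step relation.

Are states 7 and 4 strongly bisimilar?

Compute ~ classes (split until stable):
  π0 = {{0,1,2,3,4,5,6,7}}
  π1 = {{0,3},{1},{2,5},{4,6},{7}}
  π2 = {{0},{1},{2,5},{3},{4,6},{7}}
stable after 3 split(s): 6 block(s)
7∈{7}, 4∈{4,6}

Answer: NOT BISIMILAR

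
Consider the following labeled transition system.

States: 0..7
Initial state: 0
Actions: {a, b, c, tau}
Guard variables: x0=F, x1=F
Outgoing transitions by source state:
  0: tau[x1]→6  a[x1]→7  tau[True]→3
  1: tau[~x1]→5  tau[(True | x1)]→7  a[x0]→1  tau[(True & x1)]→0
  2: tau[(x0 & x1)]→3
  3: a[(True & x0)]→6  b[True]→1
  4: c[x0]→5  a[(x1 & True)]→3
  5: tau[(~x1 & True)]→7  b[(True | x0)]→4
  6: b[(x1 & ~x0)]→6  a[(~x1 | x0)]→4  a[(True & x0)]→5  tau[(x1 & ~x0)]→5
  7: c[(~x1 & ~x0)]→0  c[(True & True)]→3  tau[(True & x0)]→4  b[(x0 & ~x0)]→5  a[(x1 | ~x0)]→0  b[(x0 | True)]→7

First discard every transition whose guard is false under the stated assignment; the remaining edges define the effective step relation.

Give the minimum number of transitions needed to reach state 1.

BFS to 1:
  L0 = {0}
  L1 = {3}
  L2 = {1}
first hit 1 at d=2 via tau·b

Answer: 2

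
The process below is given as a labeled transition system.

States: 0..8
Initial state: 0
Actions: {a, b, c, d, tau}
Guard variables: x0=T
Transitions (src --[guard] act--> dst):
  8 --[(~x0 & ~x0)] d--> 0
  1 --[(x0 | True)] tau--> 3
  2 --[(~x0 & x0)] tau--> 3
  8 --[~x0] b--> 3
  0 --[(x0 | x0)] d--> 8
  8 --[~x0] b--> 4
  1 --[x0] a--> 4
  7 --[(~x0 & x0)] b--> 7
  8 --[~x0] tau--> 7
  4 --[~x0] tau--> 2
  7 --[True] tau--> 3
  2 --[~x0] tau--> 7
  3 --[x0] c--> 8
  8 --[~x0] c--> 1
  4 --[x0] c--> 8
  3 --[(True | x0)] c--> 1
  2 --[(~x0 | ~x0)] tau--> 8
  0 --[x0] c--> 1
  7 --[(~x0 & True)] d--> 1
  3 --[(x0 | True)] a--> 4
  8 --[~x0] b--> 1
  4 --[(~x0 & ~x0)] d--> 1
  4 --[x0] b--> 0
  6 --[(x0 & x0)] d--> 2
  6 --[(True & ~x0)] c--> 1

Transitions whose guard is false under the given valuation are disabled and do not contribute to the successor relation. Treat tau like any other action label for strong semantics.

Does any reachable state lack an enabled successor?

Answer: DEADLOCK at state 8

Trace:
Reachable = {0,1,3,4,8}
  0: c→1  d→8  [deg 2]
  1: a→4  tau→3  [deg 2]
  3: a→4  c→1  c→8  [deg 3]
  4: b→0  c→8  [deg 2]
  8: ∅  [deadlock]
trace reaching 8: d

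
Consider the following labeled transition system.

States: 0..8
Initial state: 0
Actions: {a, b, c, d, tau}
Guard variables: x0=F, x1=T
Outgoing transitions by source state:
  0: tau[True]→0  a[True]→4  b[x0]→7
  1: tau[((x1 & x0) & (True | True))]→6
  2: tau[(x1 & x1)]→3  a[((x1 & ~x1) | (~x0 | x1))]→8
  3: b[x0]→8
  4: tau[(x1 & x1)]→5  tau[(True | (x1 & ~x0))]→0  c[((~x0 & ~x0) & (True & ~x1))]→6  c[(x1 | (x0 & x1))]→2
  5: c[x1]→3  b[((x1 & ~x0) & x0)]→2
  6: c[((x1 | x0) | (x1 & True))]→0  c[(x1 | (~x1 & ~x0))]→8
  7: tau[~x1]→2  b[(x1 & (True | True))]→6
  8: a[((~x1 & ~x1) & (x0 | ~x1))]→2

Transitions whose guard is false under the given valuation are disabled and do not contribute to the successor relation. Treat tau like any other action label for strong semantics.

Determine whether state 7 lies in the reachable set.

After dropping false guards: 11 live edges.
depth 0: {0}
depth 1: {4}  now seen {0,4}
depth 2: {2,5}  now seen {0,2,4,5}
depth 3: {3,8}  now seen {0,2,3,4,5,8}
Reachable = {0,2,3,4,5,8}

Answer: UNREACHABLE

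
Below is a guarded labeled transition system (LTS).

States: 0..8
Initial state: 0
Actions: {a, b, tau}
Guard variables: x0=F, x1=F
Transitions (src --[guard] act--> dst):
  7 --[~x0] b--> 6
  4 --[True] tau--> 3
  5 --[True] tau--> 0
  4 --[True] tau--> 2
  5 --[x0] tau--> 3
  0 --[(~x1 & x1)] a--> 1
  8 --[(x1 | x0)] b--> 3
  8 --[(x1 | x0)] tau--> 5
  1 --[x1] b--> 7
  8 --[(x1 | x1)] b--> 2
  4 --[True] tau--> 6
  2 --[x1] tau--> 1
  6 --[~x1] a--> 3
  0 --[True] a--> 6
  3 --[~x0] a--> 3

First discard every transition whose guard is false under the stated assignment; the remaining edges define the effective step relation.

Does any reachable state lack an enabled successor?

Answer: DEADLOCK-FREE

Trace:
R = {0,3,6}
  0: a→6  [1 exit(s)]
  3: a→3  [1 exit(s)]
  6: a→3  [1 exit(s)]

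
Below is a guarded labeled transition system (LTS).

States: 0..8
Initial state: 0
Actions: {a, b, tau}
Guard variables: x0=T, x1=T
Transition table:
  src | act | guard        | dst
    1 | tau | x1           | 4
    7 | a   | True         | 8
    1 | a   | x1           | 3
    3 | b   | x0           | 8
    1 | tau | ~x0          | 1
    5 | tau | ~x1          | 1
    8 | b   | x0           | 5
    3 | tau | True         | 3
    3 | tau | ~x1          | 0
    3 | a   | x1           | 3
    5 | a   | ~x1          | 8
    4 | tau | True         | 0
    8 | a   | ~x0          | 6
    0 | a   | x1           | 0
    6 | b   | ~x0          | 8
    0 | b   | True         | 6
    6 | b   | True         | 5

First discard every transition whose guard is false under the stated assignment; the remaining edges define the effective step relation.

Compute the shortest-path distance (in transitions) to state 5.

Breadth-first toward 5:
  depth 0: {0}
  depth 1: {6}
  depth 2: {5}
5 enters at depth 2; path b·b

Answer: 2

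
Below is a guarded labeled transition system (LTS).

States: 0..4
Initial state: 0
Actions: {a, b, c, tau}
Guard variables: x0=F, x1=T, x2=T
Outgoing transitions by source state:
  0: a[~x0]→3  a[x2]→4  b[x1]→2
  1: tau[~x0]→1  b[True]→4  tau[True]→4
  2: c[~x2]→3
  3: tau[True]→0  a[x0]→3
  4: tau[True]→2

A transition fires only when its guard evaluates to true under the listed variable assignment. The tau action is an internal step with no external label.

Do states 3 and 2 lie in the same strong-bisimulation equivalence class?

Answer: NOT BISIMILAR

Working:
Bisimulation quotient by refinement:
  π0 = {{0,1,2,3,4}}
  π1 = {{0},{1},{2},{3,4}}
  π2 = {{0},{1},{2},{3},{4}}
5 equivalence class(es) (converged in 3)
class of 3: {3}; class of 2: {2}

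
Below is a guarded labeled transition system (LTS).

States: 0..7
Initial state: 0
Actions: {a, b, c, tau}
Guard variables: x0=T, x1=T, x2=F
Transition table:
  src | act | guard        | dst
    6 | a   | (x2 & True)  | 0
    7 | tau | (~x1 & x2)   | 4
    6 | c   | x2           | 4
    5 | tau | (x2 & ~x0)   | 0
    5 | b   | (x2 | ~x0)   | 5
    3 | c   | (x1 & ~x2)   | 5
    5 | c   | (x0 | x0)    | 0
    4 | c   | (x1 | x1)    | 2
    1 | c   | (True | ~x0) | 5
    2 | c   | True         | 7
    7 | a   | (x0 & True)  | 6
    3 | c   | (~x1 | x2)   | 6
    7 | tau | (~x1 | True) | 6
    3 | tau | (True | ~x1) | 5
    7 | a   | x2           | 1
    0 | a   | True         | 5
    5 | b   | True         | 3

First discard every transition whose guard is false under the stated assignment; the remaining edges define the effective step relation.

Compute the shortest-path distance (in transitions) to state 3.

Answer: 2

Trace:
Breadth-first toward 3:
  Layer 0: {0}
  Layer 1: {5}
  Layer 2: {3}
first hit 3 at d=2 via a·b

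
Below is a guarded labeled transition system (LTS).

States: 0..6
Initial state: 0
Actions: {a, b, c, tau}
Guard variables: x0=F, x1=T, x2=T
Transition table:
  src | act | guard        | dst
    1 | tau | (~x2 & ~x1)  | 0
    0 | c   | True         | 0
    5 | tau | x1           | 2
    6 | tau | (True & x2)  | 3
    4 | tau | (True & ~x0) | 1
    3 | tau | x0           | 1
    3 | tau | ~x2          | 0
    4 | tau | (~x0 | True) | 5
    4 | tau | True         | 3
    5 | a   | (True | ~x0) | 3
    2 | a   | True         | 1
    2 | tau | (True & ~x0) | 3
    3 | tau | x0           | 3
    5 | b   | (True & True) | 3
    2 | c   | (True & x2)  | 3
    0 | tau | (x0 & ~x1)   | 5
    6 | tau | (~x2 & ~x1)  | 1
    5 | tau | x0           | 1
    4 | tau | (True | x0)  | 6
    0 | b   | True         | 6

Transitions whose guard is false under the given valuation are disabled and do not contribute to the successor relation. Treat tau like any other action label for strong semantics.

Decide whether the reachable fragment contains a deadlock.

R = {0,3,6}
  0: b→6  c→0  [2 out]
  3: ∅  [STUCK]
  6: tau→3  [1 out]
witness 3: b·tau

Answer: DEADLOCK at state 3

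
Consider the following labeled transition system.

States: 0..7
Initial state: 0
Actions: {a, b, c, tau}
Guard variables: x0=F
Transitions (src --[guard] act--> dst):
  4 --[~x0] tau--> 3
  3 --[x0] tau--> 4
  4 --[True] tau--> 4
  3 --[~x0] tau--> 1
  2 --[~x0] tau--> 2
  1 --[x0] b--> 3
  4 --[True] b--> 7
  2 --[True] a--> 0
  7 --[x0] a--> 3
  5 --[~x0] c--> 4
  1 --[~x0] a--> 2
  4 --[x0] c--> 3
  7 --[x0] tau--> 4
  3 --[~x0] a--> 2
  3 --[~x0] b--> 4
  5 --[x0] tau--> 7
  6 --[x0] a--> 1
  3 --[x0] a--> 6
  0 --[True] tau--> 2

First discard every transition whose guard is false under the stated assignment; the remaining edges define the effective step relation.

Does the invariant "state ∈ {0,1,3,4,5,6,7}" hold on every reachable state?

Allowed set {0,1,3,4,5,6,7}
Reach set: {0,2}
  0: safe
  2: VIOLATES
witness against invariant: tau → 2

Answer: INVARIANT VIOLATED at state 2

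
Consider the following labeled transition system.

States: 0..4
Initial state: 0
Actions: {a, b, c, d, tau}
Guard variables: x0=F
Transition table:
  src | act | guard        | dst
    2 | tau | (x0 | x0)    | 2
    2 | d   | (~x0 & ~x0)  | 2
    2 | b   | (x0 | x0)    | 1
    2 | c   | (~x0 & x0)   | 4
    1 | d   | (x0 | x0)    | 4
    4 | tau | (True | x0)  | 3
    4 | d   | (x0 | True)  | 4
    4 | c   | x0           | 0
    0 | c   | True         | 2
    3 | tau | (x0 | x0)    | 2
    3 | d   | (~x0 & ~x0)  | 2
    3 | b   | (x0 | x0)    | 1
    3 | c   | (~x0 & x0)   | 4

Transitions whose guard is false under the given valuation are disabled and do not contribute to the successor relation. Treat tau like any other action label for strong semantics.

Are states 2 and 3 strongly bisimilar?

Compute ~ classes (split until stable):
  P[0] = {{0,1,2,3,4}}
  P[1] = {{0},{1},{2,3},{4}}
Fixed point at round 2; 4 class(es).
2∈{2,3}, 3∈{2,3}

Answer: BISIMILAR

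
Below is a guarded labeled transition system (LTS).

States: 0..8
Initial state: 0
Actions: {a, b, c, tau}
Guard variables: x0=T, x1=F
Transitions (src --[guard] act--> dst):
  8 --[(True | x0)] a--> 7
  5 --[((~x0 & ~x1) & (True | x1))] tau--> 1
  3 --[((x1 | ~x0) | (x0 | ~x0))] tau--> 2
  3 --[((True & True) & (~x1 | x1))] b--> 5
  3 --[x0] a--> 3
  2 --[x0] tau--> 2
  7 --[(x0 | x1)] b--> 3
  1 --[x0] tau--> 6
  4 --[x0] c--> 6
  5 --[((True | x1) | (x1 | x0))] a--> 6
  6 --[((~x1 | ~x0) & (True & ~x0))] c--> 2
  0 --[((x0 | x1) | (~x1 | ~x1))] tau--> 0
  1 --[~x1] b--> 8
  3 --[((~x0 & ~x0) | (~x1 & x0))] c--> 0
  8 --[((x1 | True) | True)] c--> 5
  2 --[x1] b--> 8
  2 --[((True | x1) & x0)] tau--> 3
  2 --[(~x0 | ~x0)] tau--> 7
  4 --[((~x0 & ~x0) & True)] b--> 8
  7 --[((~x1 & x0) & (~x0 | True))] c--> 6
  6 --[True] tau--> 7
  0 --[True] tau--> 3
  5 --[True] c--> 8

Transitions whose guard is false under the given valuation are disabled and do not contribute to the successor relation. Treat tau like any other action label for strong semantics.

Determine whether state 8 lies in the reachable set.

After dropping false guards: 18 live edges.
Layer 0: {0}
Layer 1: {3}  cumulative {0,3}
Layer 2: {2,5}  cumulative {0,2,3,5}
Layer 3: {6,8}  cumulative {0,2,3,5,6,8}
Layer 4: {7}  cumulative {0,2,3,5,6,7,8}
R = {0,2,3,5,6,7,8}
trace reaching 8: tau·b·c

Answer: REACHABLE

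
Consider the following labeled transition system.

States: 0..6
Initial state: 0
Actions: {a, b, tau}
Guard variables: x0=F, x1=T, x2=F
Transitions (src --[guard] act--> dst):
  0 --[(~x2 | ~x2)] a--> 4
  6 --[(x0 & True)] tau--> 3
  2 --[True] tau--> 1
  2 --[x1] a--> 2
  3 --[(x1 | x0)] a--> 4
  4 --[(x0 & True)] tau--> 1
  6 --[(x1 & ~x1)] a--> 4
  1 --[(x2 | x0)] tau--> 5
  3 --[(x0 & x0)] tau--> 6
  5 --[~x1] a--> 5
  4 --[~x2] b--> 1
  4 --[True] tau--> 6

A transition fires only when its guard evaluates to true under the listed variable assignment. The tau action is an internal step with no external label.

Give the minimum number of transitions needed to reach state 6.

Answer: 2

Analysis:
BFS to 6:
  Layer 0: {0}
  Layer 1: {4}
  Layer 2: {1,6}
first hit 6 at d=2 via a·tau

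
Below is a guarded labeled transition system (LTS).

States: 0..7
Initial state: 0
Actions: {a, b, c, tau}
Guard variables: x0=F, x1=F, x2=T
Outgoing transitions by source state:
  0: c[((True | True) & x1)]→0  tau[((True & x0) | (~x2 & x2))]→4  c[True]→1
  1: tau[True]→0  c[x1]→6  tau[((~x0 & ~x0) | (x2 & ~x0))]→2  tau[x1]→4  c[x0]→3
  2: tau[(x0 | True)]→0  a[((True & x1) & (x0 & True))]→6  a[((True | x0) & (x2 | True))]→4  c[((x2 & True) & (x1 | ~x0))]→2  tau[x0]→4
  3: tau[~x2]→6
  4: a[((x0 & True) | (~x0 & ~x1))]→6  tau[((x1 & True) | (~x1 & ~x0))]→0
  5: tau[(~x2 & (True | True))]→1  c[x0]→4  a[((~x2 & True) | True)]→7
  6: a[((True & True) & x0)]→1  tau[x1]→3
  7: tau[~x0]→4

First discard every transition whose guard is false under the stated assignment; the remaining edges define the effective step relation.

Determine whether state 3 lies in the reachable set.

Answer: UNREACHABLE

Analysis:
10 transition(s) survive guard evaluation.
depth 0: {0}
depth 1: {1}  total {0,1}
depth 2: {2}  total {0,1,2}
depth 3: {4}  total {0,1,2,4}
depth 4: {6}  total {0,1,2,4,6}
R = {0,1,2,4,6}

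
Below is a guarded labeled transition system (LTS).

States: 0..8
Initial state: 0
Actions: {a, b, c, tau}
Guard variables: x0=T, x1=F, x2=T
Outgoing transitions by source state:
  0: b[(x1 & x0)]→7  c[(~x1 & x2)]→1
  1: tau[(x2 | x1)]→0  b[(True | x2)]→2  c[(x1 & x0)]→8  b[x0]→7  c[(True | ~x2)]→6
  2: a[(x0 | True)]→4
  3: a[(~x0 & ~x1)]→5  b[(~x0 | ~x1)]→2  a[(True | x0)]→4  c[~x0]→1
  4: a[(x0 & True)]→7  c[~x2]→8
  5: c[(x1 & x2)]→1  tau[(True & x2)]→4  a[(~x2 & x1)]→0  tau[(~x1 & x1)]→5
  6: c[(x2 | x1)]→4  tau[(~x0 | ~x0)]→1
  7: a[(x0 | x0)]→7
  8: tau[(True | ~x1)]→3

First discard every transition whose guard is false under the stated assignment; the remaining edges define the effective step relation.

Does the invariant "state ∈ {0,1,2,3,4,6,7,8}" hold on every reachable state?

Answer: INVARIANT HOLDS

Analysis:
Allowed set {0,1,2,3,4,6,7,8}
Reachable = {0,1,2,4,6,7}
  0: ✓
  1: ✓
  2: ✓
  4: ✓
  6: ✓
  7: ✓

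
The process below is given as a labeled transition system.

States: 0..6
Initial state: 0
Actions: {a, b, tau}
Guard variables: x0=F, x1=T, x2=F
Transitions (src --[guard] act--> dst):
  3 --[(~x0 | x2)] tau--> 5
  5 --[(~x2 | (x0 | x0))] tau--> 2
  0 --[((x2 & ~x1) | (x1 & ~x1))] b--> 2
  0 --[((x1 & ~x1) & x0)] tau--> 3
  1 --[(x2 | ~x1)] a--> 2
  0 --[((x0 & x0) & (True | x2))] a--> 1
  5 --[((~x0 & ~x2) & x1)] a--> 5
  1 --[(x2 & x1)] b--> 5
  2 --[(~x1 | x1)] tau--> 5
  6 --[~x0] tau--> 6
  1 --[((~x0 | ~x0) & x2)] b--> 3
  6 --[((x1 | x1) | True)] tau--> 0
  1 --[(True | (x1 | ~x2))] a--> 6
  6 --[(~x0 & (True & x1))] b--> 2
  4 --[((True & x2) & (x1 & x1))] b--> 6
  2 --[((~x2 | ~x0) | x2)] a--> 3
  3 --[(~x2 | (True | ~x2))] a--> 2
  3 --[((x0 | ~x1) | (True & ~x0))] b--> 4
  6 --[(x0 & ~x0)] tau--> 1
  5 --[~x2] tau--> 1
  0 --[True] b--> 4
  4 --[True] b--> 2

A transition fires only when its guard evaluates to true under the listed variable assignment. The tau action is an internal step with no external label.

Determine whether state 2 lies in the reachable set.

14 transition(s) survive guard evaluation.
Layer 0: {0}
Layer 1: {4}  total {0,4}
Layer 2: {2}  total {0,2,4}
Layer 3: {3,5}  total {0,2,3,4,5}
Layer 4: {1}  total {0,1,2,3,4,5}
Layer 5: {6}  total {0,1,2,3,4,5,6}
R = {0,1,2,3,4,5,6}
witness 2: b·b

Answer: REACHABLE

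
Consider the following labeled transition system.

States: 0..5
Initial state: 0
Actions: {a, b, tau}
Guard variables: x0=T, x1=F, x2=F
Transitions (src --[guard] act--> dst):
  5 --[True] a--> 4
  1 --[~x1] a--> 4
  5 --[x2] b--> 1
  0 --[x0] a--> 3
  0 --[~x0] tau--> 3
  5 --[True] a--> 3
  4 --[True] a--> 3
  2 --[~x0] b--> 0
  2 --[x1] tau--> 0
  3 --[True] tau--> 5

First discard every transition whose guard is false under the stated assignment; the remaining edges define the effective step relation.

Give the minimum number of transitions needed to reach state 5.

BFS to 5:
  L0 = {0}
  L1 = {3}
  L2 = {5}
first hit 5 at d=2 via a·tau

Answer: 2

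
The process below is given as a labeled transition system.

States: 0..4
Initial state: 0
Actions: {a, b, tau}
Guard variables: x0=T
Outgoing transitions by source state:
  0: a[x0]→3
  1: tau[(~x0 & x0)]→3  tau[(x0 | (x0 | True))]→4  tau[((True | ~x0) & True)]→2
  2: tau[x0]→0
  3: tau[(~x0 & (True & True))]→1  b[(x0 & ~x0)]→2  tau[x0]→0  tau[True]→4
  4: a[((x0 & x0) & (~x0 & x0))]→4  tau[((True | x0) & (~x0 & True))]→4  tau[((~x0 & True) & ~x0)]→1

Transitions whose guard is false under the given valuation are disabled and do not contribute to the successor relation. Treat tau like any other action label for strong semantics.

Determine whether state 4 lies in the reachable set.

6 transition(s) survive guard evaluation.
depth 0: {0}
depth 1: {3}  now seen {0,3}
depth 2: {4}  now seen {0,3,4}
Reach set: {0,3,4}
witness 4: a·tau

Answer: REACHABLE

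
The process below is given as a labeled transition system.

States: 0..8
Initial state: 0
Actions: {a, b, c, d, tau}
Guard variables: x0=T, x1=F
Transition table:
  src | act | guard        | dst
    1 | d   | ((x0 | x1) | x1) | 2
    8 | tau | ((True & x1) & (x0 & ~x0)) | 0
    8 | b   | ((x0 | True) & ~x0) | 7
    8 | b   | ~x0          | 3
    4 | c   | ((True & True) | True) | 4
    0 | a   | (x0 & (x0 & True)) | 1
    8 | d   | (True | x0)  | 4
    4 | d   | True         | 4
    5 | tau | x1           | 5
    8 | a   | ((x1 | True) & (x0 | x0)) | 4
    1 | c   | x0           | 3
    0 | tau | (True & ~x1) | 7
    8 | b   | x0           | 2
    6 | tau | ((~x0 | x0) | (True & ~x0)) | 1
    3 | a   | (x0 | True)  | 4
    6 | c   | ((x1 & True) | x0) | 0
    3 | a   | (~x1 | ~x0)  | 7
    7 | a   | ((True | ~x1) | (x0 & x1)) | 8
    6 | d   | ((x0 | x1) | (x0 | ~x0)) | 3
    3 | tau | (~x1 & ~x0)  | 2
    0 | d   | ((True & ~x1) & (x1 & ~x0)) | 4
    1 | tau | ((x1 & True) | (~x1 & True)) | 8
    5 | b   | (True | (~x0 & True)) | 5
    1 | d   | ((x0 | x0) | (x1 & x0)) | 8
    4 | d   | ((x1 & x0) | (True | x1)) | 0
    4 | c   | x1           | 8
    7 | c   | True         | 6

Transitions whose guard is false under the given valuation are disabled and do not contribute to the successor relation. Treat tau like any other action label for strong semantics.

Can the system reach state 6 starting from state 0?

After dropping false guards: 20 live edges.
L0 = {0}
L1 = {1,7}  cumulative {0,1,7}
L2 = {2,3,6,8}  cumulative {0,1,2,3,6,7,8}
L3 = {4}  cumulative {0,1,2,3,4,6,7,8}
Reachable = {0,1,2,3,4,6,7,8}
Path to 6: tau·c

Answer: REACHABLE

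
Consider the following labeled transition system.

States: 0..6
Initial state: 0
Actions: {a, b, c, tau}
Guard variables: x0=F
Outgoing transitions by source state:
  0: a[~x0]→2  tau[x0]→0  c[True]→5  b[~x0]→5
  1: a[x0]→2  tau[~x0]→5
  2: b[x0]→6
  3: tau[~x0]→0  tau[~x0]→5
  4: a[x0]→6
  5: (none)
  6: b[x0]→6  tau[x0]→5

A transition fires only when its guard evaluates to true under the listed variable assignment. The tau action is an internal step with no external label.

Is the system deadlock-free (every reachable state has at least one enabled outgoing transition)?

Answer: DEADLOCK at state 2

Working:
Reach set: {0,2,5}
  0: a→2  b→5  c→5  [3 exit(s)]
  2: ∅  [STUCK]
  5: ∅  [STUCK]
trace reaching 2: a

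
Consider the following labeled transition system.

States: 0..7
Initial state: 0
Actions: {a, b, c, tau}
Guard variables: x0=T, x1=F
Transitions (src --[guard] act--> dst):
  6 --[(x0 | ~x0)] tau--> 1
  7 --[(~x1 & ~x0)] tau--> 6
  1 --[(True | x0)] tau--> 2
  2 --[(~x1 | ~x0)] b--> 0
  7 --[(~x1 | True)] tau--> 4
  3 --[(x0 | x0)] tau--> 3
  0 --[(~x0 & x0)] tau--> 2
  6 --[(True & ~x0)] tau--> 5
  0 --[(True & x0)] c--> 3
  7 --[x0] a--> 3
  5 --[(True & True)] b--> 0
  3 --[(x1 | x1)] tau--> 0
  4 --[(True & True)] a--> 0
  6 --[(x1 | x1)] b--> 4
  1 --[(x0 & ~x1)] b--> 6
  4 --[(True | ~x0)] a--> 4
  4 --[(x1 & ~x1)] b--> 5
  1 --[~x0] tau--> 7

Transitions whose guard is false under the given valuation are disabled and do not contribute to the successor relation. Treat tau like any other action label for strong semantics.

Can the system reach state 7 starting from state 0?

11 transition(s) survive guard evaluation.
Layer 0: {0}
Layer 1: {3}  total {0,3}
Reach set: {0,3}

Answer: UNREACHABLE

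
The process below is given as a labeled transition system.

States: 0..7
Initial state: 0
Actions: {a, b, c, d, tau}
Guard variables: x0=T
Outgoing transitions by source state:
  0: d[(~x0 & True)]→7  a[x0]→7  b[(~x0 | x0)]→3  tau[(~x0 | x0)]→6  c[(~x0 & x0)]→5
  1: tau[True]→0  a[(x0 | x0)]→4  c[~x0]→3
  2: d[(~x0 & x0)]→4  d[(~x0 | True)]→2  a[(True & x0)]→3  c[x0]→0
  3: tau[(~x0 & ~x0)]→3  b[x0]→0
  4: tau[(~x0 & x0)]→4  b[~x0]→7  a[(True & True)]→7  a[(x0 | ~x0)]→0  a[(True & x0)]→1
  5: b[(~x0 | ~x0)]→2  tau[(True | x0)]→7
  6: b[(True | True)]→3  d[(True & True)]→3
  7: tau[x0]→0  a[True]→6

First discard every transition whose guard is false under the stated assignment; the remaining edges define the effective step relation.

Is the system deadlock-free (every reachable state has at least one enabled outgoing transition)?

R = {0,3,6,7}
  0: a→7  b→3  tau→6  [deg 3]
  3: b→0  [deg 1]
  6: b→3  d→3  [deg 2]
  7: a→6  tau→0  [deg 2]

Answer: DEADLOCK-FREE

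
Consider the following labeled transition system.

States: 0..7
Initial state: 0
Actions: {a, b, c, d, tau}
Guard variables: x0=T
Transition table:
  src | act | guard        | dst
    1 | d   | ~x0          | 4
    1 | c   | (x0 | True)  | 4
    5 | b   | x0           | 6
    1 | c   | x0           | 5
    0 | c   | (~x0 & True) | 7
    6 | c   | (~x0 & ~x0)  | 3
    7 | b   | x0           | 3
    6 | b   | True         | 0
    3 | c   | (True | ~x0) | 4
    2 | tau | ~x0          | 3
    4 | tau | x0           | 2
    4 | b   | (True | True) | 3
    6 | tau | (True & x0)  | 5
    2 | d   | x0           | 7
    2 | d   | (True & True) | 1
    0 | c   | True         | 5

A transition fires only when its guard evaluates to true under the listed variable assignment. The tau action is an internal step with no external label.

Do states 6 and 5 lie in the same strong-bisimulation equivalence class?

Compute ~ classes (split until stable):
  π0 = {{0,1,2,3,4,5,6,7}}
  π1 = {{0,1,3},{2},{4,6},{5,7}}
  π2 = {{0},{1},{2},{3},{4},{5},{6},{7}}
stable after 3 split(s): 8 block(s)
class of 6: {6}; class of 5: {5}

Answer: NOT BISIMILAR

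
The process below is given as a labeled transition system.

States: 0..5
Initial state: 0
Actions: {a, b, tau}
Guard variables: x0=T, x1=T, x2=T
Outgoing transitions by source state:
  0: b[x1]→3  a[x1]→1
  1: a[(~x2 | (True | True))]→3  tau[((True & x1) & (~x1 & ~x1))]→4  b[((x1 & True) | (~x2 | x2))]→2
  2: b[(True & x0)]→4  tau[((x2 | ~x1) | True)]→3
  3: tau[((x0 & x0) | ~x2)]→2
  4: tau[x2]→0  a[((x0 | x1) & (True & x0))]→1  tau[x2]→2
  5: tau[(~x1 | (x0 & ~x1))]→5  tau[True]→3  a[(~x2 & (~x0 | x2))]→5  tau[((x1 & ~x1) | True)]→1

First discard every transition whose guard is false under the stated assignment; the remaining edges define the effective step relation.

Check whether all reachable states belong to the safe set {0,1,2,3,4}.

Inv-set: {0,1,2,3,4}
Reachable = {0,1,2,3,4}
  0: ✓
  1: ✓
  2: ✓
  3: ✓
  4: ✓

Answer: INVARIANT HOLDS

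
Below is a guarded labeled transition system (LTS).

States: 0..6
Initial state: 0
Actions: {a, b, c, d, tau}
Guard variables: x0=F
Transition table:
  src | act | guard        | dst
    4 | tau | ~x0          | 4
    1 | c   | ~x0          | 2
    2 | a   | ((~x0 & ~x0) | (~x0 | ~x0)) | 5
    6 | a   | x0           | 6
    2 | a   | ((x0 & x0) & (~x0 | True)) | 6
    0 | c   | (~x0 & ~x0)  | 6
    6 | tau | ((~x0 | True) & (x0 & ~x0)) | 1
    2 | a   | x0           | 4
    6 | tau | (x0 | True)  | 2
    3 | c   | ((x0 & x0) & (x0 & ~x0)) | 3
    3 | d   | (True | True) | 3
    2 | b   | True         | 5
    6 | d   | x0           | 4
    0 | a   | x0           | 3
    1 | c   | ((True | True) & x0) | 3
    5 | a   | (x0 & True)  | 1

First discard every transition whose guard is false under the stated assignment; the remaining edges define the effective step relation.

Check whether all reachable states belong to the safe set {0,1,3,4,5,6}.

Inv-set: {0,1,3,4,5,6}
R = {0,2,5,6}
  0: ok
  2: outside
  5: ok
  6: ok
counterexample path to 2: c·tau

Answer: INVARIANT VIOLATED at state 2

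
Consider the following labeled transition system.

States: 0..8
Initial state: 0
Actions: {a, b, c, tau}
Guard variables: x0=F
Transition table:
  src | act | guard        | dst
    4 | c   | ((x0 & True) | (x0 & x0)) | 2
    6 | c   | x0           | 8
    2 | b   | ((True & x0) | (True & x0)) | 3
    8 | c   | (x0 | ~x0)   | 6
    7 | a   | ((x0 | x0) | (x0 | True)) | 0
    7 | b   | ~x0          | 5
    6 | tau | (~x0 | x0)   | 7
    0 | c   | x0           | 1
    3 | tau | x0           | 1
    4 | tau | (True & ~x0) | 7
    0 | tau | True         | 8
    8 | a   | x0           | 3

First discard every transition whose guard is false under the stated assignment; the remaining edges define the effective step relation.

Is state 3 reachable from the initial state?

6 transition(s) survive guard evaluation.
L0 = {0}
L1 = {8}  now seen {0,8}
L2 = {6}  now seen {0,6,8}
L3 = {7}  now seen {0,6,7,8}
L4 = {5}  now seen {0,5,6,7,8}
R = {0,5,6,7,8}

Answer: UNREACHABLE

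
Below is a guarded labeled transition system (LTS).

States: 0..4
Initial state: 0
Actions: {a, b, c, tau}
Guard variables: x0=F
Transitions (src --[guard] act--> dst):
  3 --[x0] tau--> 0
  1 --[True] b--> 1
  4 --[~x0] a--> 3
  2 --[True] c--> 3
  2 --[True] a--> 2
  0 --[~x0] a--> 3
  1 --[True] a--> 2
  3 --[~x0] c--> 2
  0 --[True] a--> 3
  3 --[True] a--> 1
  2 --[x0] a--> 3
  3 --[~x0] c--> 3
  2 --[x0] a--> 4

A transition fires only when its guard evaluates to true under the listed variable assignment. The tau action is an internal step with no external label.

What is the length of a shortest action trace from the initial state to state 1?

Breadth-first toward 1:
  depth 0: {0}
  depth 1: {3}
  depth 2: {1,2}
depth(1)=2, e.g. a·a

Answer: 2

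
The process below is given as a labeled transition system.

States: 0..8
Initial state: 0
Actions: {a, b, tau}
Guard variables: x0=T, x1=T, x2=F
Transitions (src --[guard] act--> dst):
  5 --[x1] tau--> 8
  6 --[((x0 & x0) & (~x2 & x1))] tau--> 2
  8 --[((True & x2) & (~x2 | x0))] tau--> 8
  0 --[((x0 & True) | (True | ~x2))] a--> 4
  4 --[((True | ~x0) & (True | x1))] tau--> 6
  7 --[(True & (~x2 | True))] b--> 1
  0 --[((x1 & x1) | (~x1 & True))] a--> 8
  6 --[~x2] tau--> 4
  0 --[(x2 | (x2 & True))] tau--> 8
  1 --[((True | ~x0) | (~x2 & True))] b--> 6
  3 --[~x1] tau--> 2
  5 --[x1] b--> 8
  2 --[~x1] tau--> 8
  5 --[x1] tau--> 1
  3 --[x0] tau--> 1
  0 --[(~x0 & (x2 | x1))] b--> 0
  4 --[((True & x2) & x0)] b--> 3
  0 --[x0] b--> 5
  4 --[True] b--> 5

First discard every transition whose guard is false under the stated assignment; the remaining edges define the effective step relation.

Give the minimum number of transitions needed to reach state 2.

Answer: 3

Trace:
Breadth-first toward 2:
  L0 = {0}
  L1 = {4,5,8}
  L2 = {1,6}
  L3 = {2}
depth(2)=3, e.g. a·tau·tau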